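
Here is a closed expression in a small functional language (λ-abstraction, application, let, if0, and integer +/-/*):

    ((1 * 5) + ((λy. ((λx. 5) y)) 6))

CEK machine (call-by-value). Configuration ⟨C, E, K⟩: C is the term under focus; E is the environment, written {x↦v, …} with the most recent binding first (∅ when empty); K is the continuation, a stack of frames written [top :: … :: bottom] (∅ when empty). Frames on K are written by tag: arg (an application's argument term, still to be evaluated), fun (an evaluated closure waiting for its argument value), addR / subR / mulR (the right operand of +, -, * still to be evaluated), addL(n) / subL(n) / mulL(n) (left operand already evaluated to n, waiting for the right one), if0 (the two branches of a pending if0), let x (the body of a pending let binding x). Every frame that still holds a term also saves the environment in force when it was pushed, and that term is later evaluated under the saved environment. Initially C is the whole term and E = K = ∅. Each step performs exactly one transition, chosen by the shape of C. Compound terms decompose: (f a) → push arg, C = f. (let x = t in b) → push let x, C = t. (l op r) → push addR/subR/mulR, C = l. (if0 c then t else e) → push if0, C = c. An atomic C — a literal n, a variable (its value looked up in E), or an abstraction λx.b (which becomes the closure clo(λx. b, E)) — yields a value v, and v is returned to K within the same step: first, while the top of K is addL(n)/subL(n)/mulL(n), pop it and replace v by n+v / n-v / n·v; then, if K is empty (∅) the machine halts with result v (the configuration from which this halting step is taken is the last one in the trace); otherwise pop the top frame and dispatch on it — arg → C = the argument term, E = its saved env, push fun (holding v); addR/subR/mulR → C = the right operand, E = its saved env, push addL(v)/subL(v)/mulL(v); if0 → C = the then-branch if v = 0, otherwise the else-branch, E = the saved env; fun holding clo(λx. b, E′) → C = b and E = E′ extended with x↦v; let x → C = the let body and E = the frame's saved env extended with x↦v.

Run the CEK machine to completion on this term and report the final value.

0. <C=((1 * 5) + ((λy. ((λx. 5) y)) 6)), E=∅, K=∅>
1. <C=(1 * 5), E=∅, K=[addR]>
2. <C=1, E=∅, K=[mulR :: addR]>
3. <C=5, E=∅, K=[mulL(1) :: addR]>
4. <C=((λy. ((λx. 5) y)) 6), E=∅, K=[addL(5)]>
5. <C=(λy. ((λx. 5) y)), E=∅, K=[arg :: addL(5)]>
6. <C=6, E=∅, K=[fun :: addL(5)]>
7. <C=((λx. 5) y), E={y↦6}, K=[addL(5)]>
8. <C=(λx. 5), E={y↦6}, K=[arg :: addL(5)]>
9. <C=y, E={y↦6}, K=[fun :: addL(5)]>
10. <C=5, E={x↦6, y↦6}, K=[addL(5)]>
→ final value 10

Answer: 10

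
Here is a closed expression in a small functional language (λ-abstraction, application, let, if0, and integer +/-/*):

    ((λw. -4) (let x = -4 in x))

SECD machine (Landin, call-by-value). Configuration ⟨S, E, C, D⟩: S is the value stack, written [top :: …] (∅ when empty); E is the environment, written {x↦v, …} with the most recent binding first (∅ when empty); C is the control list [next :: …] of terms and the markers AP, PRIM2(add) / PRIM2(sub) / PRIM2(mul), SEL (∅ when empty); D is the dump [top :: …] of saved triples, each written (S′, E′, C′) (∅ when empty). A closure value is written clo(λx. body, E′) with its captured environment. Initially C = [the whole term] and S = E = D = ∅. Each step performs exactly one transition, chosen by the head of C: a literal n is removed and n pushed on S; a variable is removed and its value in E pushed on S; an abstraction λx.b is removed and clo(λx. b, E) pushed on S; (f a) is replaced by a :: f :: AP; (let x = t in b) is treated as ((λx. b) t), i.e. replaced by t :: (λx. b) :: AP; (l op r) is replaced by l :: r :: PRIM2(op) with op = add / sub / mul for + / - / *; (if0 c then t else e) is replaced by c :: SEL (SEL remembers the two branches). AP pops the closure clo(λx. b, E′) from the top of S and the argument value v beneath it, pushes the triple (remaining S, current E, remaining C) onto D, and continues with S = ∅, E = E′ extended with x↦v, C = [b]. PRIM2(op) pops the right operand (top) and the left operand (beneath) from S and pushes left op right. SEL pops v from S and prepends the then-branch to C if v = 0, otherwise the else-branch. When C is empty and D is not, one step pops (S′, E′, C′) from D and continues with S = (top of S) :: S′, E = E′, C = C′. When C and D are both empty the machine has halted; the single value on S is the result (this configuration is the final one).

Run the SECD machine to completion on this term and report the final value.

Answer: -4

Derivation:
t=0: [S=∅ | E=∅ | C=[((λw. -4) (let x = -4 in x))] | D=∅]
t=1: [S=∅ | E=∅ | C=[(let x = -4 in x) :: (λw. -4) :: AP] | D=∅]
t=2: [S=∅ | E=∅ | C=[-4 :: (λx. x) :: AP :: (λw. -4) :: AP] | D=∅]
t=3: [S=[-4] | E=∅ | C=[(λx. x) :: AP :: (λw. -4) :: AP] | D=∅]
t=4: [S=[clo(λx. x, ∅) :: -4] | E=∅ | C=[AP :: (λw. -4) :: AP] | D=∅]
t=5: [S=∅ | E={x↦-4} | C=[x] | D=[(∅, ∅, [(λw. -4) :: AP])]]
t=6: [S=[-4] | E={x↦-4} | C=∅ | D=[(∅, ∅, [(λw. -4) :: AP])]]
t=7: [S=[-4] | E=∅ | C=[(λw. -4) :: AP] | D=∅]
t=8: [S=[clo(λw. -4, ∅) :: -4] | E=∅ | C=[AP] | D=∅]
t=9: [S=∅ | E={w↦-4} | C=[-4] | D=[(∅, ∅, ∅)]]
t=10: [S=[-4] | E={w↦-4} | C=∅ | D=[(∅, ∅, ∅)]]
t=11: [S=[-4] | E=∅ | C=∅ | D=∅]
→ final value -4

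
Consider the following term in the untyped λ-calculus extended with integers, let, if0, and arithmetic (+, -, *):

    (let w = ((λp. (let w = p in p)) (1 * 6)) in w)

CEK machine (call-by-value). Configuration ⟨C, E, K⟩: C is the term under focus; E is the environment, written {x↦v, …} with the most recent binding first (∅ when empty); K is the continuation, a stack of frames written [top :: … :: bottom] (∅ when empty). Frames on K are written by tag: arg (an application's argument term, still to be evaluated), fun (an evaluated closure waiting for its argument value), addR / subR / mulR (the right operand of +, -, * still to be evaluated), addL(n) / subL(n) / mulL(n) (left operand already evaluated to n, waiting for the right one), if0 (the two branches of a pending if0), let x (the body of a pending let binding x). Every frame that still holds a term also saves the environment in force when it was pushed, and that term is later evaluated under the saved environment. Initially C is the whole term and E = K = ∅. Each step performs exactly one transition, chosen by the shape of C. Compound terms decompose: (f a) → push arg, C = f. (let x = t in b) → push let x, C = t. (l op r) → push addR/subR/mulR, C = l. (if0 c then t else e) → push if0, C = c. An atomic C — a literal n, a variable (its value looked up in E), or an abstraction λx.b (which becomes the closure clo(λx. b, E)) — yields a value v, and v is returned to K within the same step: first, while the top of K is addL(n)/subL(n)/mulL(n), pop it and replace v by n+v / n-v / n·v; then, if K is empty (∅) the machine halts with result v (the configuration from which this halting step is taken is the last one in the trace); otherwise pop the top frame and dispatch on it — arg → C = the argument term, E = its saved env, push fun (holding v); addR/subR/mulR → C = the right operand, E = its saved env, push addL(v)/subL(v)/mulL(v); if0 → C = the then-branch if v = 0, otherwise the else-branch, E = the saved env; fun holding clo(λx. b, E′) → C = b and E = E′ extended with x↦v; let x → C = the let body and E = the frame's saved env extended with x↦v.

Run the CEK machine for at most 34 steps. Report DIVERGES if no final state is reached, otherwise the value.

t=0: <C=(let w = ((λp. (let w = p in p)) (1 * 6)) in w), E=∅, K=∅>
t=1: <C=((λp. (let w = p in p)) (1 * 6)), E=∅, K=[let w]>
t=2: <C=(λp. (let w = p in p)), E=∅, K=[arg :: let w]>
t=3: <C=(1 * 6), E=∅, K=[fun :: let w]>
t=4: <C=1, E=∅, K=[mulR :: fun :: let w]>
t=5: <C=6, E=∅, K=[mulL(1) :: fun :: let w]>
t=6: <C=(let w = p in p), E={p↦6}, K=[let w]>
t=7: <C=p, E={p↦6}, K=[let w :: let w]>
t=8: <C=p, E={w↦6, p↦6}, K=[let w]>
t=9: <C=w, E={w↦6}, K=∅>
→ final value 6

Answer: 6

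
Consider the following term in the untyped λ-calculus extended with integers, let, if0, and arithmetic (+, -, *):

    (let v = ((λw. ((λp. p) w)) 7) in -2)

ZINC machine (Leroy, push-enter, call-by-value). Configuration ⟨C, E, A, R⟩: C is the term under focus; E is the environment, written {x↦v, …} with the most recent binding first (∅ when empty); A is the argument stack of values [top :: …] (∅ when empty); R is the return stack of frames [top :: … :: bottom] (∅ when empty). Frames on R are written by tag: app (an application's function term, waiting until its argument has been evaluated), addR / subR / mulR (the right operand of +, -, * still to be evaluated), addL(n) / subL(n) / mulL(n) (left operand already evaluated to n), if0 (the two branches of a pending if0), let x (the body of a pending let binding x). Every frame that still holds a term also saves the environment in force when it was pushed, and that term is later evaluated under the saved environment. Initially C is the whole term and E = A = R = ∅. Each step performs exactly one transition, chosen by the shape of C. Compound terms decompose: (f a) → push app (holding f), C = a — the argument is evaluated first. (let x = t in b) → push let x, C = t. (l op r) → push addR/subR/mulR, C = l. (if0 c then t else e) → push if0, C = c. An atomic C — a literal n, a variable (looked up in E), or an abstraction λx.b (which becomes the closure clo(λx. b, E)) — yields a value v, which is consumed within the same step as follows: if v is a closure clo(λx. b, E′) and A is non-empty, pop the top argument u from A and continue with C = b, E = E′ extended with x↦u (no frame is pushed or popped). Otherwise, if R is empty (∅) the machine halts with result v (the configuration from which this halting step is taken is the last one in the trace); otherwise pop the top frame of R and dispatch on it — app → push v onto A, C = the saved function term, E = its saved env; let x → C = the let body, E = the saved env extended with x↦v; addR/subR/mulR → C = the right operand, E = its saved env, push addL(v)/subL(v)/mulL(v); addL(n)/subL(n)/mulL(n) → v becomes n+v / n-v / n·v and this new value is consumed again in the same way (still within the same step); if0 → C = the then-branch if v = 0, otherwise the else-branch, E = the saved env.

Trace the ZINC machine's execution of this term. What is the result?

step 0: [C=(let v = ((λw. ((λp. p) w)) 7) in -2) | E=∅ | A=∅ | R=∅]
step 1: [C=((λw. ((λp. p) w)) 7) | E=∅ | A=∅ | R=[let v]]
step 2: [C=7 | E=∅ | A=∅ | R=[app :: let v]]
step 3: [C=(λw. ((λp. p) w)) | E=∅ | A=[7] | R=[let v]]
step 4: [C=((λp. p) w) | E={w↦7} | A=∅ | R=[let v]]
step 5: [C=w | E={w↦7} | A=∅ | R=[app :: let v]]
step 6: [C=(λp. p) | E={w↦7} | A=[7] | R=[let v]]
step 7: [C=p | E={p↦7, w↦7} | A=∅ | R=[let v]]
step 8: [C=-2 | E={v↦7} | A=∅ | R=∅]
→ final value -2

Answer: -2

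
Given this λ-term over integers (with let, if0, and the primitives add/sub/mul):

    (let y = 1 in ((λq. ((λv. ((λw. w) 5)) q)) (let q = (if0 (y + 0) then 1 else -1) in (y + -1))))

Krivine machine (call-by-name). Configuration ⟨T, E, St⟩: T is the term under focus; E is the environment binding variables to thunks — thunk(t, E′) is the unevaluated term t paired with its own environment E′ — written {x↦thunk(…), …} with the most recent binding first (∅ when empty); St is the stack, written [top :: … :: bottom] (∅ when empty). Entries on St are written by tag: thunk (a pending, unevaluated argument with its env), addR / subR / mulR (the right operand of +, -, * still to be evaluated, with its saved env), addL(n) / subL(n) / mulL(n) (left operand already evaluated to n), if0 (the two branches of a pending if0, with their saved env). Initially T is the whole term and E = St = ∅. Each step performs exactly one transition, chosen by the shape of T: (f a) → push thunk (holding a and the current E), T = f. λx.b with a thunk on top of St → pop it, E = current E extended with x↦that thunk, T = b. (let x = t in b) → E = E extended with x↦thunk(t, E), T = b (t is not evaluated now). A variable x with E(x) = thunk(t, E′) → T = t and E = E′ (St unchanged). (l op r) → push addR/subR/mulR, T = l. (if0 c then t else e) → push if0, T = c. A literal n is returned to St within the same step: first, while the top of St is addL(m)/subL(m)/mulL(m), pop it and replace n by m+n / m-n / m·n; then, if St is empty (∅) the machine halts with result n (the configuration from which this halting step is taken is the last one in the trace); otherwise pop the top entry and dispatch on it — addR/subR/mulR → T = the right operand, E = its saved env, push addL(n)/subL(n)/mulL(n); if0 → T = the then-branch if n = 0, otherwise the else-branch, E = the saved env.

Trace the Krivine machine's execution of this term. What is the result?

[0] <T=(let y = 1 in ((λq. ((λv. ((λw. w) 5)) q)) (let q = (if0 (y + 0) then 1 else -1) in (y + -1)))), E=∅, St=∅>
[1] <T=((λq. ((λv. ((λw. w) 5)) q)) (let q = (if0 (y + 0) then 1 else -1) in (y + -1))), E={y↦thunk(1, ∅)}, St=∅>
[2] <T=(λq. ((λv. ((λw. w) 5)) q)), E={y↦thunk(1, ∅)}, St=[thunk]>
[3] <T=((λv. ((λw. w) 5)) q), E={q↦thunk((let q = (if0 (y + 0) then 1 else -1) in (y + -1)), {y↦thunk(1, ∅)}), y↦thunk(1, ∅)}, St=∅>
[4] <T=(λv. ((λw. w) 5)), E={q↦thunk((let q = (if0 (y + 0) then 1 else -1) in (y + -1)), {y↦thunk(1, ∅)}), y↦thunk(1, ∅)}, St=[thunk]>
[5] <T=((λw. w) 5), E={v↦thunk(q, {q↦thunk((let q = (if0 (y + 0) then 1 else -1) in (y + -1)), {y↦thunk(1, ∅)}), y↦thunk(1, ∅)}), q↦thunk((let q = (if0 (y + 0) then 1 else -1) in (y + -1)), {y↦thunk(1, ∅)}), y↦thunk(1, ∅)}, St=∅>
[6] <T=(λw. w), E={v↦thunk(q, {q↦thunk((let q = (if0 (y + 0) then 1 else -1) in (y + -1)), {y↦thunk(1, ∅)}), y↦thunk(1, ∅)}), q↦thunk((let q = (if0 (y + 0) then 1 else -1) in (y + -1)), {y↦thunk(1, ∅)}), y↦thunk(1, ∅)}, St=[thunk]>
[7] <T=w, E={w↦thunk(5, {v↦thunk(q, {q↦thunk((let q = (if0 (y + 0) then 1 else -1) in (y + -1)), {y↦thunk(1, ∅)}), y↦thunk(1, ∅)}), q↦thunk((let q = (if0 (y + 0) then 1 else -1) in (y + -1)), {y↦thunk(1, ∅)}), y↦thunk(1, ∅)}), v↦thunk(q, {q↦thunk((let q = (if0 (y + 0) then 1 else -1) in (y + -1)), {y↦thunk(1, ∅)}), y↦thunk(1, ∅)}), q↦thunk((let q = (if0 (y + 0) then 1 else -1) in (y + -1)), {y↦thunk(1, ∅)}), y↦thunk(1, ∅)}, St=∅>
[8] <T=5, E={v↦thunk(q, {q↦thunk((let q = (if0 (y + 0) then 1 else -1) in (y + -1)), {y↦thunk(1, ∅)}), y↦thunk(1, ∅)}), q↦thunk((let q = (if0 (y + 0) then 1 else -1) in (y + -1)), {y↦thunk(1, ∅)}), y↦thunk(1, ∅)}, St=∅>
→ final value 5

Answer: 5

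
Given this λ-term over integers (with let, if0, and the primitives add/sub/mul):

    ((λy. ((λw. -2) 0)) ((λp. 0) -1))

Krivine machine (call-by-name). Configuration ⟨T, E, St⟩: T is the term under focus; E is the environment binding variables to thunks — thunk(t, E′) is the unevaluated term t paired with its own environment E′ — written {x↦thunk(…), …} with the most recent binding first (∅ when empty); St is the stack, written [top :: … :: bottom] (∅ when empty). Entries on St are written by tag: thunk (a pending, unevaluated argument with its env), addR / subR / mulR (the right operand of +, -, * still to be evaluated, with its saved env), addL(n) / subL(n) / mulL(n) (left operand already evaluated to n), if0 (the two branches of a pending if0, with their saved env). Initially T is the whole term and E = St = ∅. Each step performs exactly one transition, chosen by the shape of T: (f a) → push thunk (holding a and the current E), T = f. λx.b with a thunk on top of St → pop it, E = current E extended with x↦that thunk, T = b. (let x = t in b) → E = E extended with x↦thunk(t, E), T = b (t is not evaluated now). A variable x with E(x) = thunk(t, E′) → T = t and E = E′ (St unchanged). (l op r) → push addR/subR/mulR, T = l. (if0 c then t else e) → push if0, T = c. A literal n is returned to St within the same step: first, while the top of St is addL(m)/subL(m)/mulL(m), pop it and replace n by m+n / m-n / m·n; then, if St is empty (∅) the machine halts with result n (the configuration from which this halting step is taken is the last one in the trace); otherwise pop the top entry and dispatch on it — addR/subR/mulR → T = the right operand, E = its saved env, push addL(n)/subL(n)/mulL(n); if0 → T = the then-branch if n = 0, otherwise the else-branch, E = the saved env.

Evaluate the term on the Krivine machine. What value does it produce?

Answer: -2

Execution trace:
step 0: ⟨T=((λy. ((λw. -2) 0)) ((λp. 0) -1)); E=∅; St=∅⟩
step 1: ⟨T=(λy. ((λw. -2) 0)); E=∅; St=[thunk]⟩
step 2: ⟨T=((λw. -2) 0); E={y↦thunk(((λp. 0) -1), ∅)}; St=∅⟩
step 3: ⟨T=(λw. -2); E={y↦thunk(((λp. 0) -1), ∅)}; St=[thunk]⟩
step 4: ⟨T=-2; E={w↦thunk(0, {y↦thunk(((λp. 0) -1), ∅)}), y↦thunk(((λp. 0) -1), ∅)}; St=∅⟩
→ final value -2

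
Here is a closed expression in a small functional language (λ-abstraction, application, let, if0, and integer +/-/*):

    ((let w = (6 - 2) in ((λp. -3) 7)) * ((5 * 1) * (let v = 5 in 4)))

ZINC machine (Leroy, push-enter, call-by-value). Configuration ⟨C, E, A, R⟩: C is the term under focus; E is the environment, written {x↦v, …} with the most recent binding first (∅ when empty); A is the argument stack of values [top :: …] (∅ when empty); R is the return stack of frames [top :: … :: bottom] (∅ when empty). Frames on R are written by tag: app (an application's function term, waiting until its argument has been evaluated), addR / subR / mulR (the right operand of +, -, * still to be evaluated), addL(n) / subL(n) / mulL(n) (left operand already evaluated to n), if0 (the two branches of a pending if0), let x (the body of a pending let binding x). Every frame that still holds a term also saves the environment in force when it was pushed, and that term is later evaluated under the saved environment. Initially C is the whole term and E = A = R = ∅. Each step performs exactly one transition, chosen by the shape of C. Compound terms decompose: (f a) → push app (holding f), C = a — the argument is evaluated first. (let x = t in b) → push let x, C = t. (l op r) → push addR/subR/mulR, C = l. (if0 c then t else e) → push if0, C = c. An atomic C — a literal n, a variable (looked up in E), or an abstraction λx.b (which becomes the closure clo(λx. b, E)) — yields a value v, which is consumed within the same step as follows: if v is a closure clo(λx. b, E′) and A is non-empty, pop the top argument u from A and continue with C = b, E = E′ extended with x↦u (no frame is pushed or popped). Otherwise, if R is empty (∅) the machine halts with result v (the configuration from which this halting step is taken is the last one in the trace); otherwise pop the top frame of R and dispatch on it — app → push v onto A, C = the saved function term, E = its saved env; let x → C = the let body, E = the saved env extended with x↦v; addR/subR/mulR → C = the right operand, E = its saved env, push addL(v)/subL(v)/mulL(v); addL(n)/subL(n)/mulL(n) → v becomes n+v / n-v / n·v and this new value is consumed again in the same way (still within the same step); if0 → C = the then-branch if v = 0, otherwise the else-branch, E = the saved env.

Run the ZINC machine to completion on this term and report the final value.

[0] ⟨C=((let w = (6 - 2) in ((λp. -3) 7)) * ((5 * 1) * (let v = 5 in 4))); E=∅; A=∅; R=∅⟩
[1] ⟨C=(let w = (6 - 2) in ((λp. -3) 7)); E=∅; A=∅; R=[mulR]⟩
[2] ⟨C=(6 - 2); E=∅; A=∅; R=[let w :: mulR]⟩
[3] ⟨C=6; E=∅; A=∅; R=[subR :: let w :: mulR]⟩
[4] ⟨C=2; E=∅; A=∅; R=[subL(6) :: let w :: mulR]⟩
[5] ⟨C=((λp. -3) 7); E={w↦4}; A=∅; R=[mulR]⟩
[6] ⟨C=7; E={w↦4}; A=∅; R=[app :: mulR]⟩
[7] ⟨C=(λp. -3); E={w↦4}; A=[7]; R=[mulR]⟩
[8] ⟨C=-3; E={p↦7, w↦4}; A=∅; R=[mulR]⟩
[9] ⟨C=((5 * 1) * (let v = 5 in 4)); E=∅; A=∅; R=[mulL(-3)]⟩
[10] ⟨C=(5 * 1); E=∅; A=∅; R=[mulR :: mulL(-3)]⟩
[11] ⟨C=5; E=∅; A=∅; R=[mulR :: mulR :: mulL(-3)]⟩
[12] ⟨C=1; E=∅; A=∅; R=[mulL(5) :: mulR :: mulL(-3)]⟩
[13] ⟨C=(let v = 5 in 4); E=∅; A=∅; R=[mulL(5) :: mulL(-3)]⟩
[14] ⟨C=5; E=∅; A=∅; R=[let v :: mulL(5) :: mulL(-3)]⟩
[15] ⟨C=4; E={v↦5}; A=∅; R=[mulL(5) :: mulL(-3)]⟩
→ final value -60

Answer: -60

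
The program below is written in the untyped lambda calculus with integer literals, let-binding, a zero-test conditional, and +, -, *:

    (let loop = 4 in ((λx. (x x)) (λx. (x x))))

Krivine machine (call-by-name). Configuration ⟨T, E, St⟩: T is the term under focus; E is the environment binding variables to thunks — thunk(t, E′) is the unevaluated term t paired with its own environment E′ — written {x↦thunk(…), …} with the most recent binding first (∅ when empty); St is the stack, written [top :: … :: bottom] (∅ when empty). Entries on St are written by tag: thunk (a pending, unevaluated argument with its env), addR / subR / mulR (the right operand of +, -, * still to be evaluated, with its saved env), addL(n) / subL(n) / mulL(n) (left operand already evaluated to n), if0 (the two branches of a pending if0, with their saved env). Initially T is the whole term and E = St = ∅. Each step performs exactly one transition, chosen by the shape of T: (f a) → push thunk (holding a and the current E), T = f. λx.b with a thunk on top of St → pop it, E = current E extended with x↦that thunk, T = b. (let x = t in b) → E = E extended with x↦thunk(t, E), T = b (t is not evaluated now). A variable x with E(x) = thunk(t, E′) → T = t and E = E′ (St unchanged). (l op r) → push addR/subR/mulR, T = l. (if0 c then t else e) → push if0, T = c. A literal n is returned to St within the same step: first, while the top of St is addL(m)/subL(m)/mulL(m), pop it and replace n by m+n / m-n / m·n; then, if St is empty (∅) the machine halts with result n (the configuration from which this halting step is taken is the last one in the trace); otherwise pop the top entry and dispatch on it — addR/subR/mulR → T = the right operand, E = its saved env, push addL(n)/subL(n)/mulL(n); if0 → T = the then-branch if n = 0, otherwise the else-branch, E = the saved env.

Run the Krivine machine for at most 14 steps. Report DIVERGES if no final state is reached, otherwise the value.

[0] ⟨T=(let loop = 4 in ((λx. (x x)) (λx. (x x)))); E=∅; St=∅⟩
[1] ⟨T=((λx. (x x)) (λx. (x x))); E={loop↦thunk(4, ∅)}; St=∅⟩
[2] ⟨T=(λx. (x x)); E={loop↦thunk(4, ∅)}; St=[thunk]⟩
[3] ⟨T=(x x); E={x↦thunk((λx. (x x)), {loop↦thunk(4, ∅)}), loop↦thunk(4, ∅)}; St=∅⟩
[4] ⟨T=x; E={x↦thunk((λx. (x x)), {loop↦thunk(4, ∅)}), loop↦thunk(4, ∅)}; St=[thunk]⟩
[5] ⟨T=(λx. (x x)); E={loop↦thunk(4, ∅)}; St=[thunk]⟩
[6] ⟨T=(x x); E={x↦thunk(x, {x↦thunk((λx. (x x)), {loop↦thunk(4, ∅)}), loop↦thunk(4, ∅)}), loop↦thunk(4, ∅)}; St=∅⟩
[7] ⟨T=x; E={x↦thunk(x, {x↦thunk((λx. (x x)), {loop↦thunk(4, ∅)}), loop↦thunk(4, ∅)}), loop↦thunk(4, ∅)}; St=[thunk]⟩
[8] ⟨T=x; E={x↦thunk((λx. (x x)), {loop↦thunk(4, ∅)}), loop↦thunk(4, ∅)}; St=[thunk]⟩
[9] ⟨T=(λx. (x x)); E={loop↦thunk(4, ∅)}; St=[thunk]⟩
[10] ⟨T=(x x); E={x↦thunk(x, {x↦thunk(x, {x↦thunk((λx. (x x)), {loop↦thunk(4, ∅)}), loop↦thunk(4, ∅)}), loop↦thunk(4, ∅)}), loop↦thunk(4, ∅)}; St=∅⟩
[11] ⟨T=x; E={x↦thunk(x, {x↦thunk(x, {x↦thunk((λx. (x x)), {loop↦thunk(4, ∅)}), loop↦thunk(4, ∅)}), loop↦thunk(4, ∅)}), loop↦thunk(4, ∅)}; St=[thunk]⟩
[12] ⟨T=x; E={x↦thunk(x, {x↦thunk((λx. (x x)), {loop↦thunk(4, ∅)}), loop↦thunk(4, ∅)}), loop↦thunk(4, ∅)}; St=[thunk]⟩
[13] ⟨T=x; E={x↦thunk((λx. (x x)), {loop↦thunk(4, ∅)}), loop↦thunk(4, ∅)}; St=[thunk]⟩
[14] ⟨T=(λx. (x x)); E={loop↦thunk(4, ∅)}; St=[thunk]⟩
→ 14 transitions taken and the configuration is still not final: no result within 14 steps

Answer: DIVERGES (no final state within 14 steps)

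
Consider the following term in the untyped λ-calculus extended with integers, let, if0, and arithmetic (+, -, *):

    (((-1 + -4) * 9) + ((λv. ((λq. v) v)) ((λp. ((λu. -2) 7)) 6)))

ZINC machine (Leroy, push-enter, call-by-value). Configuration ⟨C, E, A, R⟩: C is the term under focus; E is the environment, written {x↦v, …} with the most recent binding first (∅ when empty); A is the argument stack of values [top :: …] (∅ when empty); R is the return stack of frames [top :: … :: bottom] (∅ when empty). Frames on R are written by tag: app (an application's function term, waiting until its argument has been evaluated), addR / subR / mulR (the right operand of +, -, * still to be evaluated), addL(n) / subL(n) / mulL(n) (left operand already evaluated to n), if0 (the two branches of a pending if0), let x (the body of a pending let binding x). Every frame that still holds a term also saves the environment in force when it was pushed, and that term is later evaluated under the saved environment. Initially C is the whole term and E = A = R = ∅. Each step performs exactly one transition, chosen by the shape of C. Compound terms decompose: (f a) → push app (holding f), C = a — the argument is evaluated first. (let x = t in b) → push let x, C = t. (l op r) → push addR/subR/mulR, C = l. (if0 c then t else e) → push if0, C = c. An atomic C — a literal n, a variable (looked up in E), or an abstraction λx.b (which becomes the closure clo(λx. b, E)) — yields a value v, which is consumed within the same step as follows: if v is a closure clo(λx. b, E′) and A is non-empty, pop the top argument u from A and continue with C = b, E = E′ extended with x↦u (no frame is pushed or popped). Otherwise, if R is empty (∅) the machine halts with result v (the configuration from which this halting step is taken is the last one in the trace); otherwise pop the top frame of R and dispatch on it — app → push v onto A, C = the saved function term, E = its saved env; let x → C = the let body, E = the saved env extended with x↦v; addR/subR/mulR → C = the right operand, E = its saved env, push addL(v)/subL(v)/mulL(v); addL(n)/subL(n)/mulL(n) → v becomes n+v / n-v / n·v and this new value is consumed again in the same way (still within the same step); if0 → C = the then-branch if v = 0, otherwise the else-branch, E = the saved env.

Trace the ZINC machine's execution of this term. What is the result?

Answer: -47

Machine steps:
0. <C=(((-1 + -4) * 9) + ((λv. ((λq. v) v)) ((λp. ((λu. -2) 7)) 6))), E=∅, A=∅, R=∅>
1. <C=((-1 + -4) * 9), E=∅, A=∅, R=[addR]>
2. <C=(-1 + -4), E=∅, A=∅, R=[mulR :: addR]>
3. <C=-1, E=∅, A=∅, R=[addR :: mulR :: addR]>
4. <C=-4, E=∅, A=∅, R=[addL(-1) :: mulR :: addR]>
5. <C=9, E=∅, A=∅, R=[mulL(-5) :: addR]>
6. <C=((λv. ((λq. v) v)) ((λp. ((λu. -2) 7)) 6)), E=∅, A=∅, R=[addL(-45)]>
7. <C=((λp. ((λu. -2) 7)) 6), E=∅, A=∅, R=[app :: addL(-45)]>
8. <C=6, E=∅, A=∅, R=[app :: app :: addL(-45)]>
9. <C=(λp. ((λu. -2) 7)), E=∅, A=[6], R=[app :: addL(-45)]>
10. <C=((λu. -2) 7), E={p↦6}, A=∅, R=[app :: addL(-45)]>
11. <C=7, E={p↦6}, A=∅, R=[app :: app :: addL(-45)]>
12. <C=(λu. -2), E={p↦6}, A=[7], R=[app :: addL(-45)]>
13. <C=-2, E={u↦7, p↦6}, A=∅, R=[app :: addL(-45)]>
14. <C=(λv. ((λq. v) v)), E=∅, A=[-2], R=[addL(-45)]>
15. <C=((λq. v) v), E={v↦-2}, A=∅, R=[addL(-45)]>
16. <C=v, E={v↦-2}, A=∅, R=[app :: addL(-45)]>
17. <C=(λq. v), E={v↦-2}, A=[-2], R=[addL(-45)]>
18. <C=v, E={q↦-2, v↦-2}, A=∅, R=[addL(-45)]>
→ final value -47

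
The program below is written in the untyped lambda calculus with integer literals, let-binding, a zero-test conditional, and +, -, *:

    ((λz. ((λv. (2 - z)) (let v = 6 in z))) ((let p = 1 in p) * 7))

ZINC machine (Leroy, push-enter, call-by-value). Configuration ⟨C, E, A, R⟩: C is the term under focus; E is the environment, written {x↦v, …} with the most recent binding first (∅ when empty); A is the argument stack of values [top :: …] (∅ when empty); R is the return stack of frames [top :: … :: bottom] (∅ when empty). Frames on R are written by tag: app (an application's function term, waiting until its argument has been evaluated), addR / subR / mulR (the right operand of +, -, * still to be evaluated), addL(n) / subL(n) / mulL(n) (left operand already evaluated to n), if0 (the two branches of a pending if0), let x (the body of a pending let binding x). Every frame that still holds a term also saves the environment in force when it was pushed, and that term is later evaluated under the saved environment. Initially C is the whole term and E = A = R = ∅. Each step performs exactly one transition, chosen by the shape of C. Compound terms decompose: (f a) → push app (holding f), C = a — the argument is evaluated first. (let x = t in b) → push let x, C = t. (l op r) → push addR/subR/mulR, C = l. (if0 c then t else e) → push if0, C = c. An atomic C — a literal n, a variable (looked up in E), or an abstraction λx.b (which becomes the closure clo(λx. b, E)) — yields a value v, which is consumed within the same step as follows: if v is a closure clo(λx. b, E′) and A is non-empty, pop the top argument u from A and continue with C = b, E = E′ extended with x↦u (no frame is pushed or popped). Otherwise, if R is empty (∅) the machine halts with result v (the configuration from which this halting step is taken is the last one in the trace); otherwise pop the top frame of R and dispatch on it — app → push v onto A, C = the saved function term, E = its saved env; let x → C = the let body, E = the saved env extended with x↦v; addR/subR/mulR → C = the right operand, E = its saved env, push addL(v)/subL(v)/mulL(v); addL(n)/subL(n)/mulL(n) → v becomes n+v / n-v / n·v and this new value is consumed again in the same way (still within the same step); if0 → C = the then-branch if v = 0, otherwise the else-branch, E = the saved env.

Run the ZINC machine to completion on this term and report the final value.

[0] <C=((λz. ((λv. (2 - z)) (let v = 6 in z))) ((let p = 1 in p) * 7)), E=∅, A=∅, R=∅>
[1] <C=((let p = 1 in p) * 7), E=∅, A=∅, R=[app]>
[2] <C=(let p = 1 in p), E=∅, A=∅, R=[mulR :: app]>
[3] <C=1, E=∅, A=∅, R=[let p :: mulR :: app]>
[4] <C=p, E={p↦1}, A=∅, R=[mulR :: app]>
[5] <C=7, E=∅, A=∅, R=[mulL(1) :: app]>
[6] <C=(λz. ((λv. (2 - z)) (let v = 6 in z))), E=∅, A=[7], R=∅>
[7] <C=((λv. (2 - z)) (let v = 6 in z)), E={z↦7}, A=∅, R=∅>
[8] <C=(let v = 6 in z), E={z↦7}, A=∅, R=[app]>
[9] <C=6, E={z↦7}, A=∅, R=[let v :: app]>
[10] <C=z, E={v↦6, z↦7}, A=∅, R=[app]>
[11] <C=(λv. (2 - z)), E={z↦7}, A=[7], R=∅>
[12] <C=(2 - z), E={v↦7, z↦7}, A=∅, R=∅>
[13] <C=2, E={v↦7, z↦7}, A=∅, R=[subR]>
[14] <C=z, E={v↦7, z↦7}, A=∅, R=[subL(2)]>
→ final value -5

Answer: -5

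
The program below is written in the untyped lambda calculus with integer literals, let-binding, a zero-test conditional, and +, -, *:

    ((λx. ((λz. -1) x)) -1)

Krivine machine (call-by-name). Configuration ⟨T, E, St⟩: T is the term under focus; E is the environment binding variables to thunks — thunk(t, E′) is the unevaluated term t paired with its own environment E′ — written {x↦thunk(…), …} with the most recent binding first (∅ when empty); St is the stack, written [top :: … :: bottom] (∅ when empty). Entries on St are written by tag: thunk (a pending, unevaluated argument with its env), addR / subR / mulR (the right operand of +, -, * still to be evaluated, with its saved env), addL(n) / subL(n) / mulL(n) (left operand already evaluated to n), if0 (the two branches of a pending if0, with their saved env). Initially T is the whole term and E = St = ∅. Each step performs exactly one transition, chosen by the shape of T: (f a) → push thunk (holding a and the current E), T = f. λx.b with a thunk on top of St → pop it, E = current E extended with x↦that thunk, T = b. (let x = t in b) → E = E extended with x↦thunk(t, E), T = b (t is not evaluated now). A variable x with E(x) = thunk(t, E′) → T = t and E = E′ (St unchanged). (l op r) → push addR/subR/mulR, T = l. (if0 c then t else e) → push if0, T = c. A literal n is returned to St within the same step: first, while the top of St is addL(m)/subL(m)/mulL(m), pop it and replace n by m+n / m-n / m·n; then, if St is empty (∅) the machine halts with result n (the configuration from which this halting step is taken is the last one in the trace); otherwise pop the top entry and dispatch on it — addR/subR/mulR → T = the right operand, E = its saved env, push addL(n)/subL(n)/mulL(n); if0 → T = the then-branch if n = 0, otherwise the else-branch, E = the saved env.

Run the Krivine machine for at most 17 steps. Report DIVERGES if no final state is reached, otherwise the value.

Answer: -1

Machine steps:
0. [T=((λx. ((λz. -1) x)) -1) | E=∅ | St=∅]
1. [T=(λx. ((λz. -1) x)) | E=∅ | St=[thunk]]
2. [T=((λz. -1) x) | E={x↦thunk(-1, ∅)} | St=∅]
3. [T=(λz. -1) | E={x↦thunk(-1, ∅)} | St=[thunk]]
4. [T=-1 | E={z↦thunk(x, {x↦thunk(-1, ∅)}), x↦thunk(-1, ∅)} | St=∅]
→ final value -1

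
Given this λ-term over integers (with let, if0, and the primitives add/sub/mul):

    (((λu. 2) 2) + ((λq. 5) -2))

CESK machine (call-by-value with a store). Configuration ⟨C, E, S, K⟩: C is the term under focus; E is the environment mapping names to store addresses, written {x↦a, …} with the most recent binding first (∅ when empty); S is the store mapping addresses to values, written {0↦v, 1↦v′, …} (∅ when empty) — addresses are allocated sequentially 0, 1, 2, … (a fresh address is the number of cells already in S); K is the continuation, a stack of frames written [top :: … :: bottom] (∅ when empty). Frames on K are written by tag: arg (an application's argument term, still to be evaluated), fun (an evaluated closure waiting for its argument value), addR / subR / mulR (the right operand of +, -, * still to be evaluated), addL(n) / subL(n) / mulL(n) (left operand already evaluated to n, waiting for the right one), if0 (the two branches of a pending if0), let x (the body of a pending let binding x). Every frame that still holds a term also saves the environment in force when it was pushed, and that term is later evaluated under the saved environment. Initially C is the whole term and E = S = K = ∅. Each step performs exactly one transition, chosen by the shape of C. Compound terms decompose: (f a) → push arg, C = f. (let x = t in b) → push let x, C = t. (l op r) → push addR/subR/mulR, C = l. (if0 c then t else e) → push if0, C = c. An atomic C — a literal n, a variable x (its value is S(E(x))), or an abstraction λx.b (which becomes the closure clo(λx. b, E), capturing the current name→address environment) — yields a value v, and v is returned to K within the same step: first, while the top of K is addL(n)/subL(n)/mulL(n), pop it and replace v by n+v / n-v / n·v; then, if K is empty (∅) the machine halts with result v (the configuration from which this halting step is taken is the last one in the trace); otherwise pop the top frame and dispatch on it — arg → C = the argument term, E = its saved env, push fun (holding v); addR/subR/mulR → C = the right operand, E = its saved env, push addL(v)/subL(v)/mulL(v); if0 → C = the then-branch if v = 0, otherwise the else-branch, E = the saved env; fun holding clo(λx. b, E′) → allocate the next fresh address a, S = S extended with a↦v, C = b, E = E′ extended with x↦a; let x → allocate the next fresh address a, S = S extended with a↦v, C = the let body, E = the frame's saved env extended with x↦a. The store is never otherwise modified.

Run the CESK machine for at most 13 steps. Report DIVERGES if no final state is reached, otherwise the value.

Answer: 7

Execution trace:
0. ⟨C=(((λu. 2) 2) + ((λq. 5) -2)); E=∅; S=∅; K=∅⟩
1. ⟨C=((λu. 2) 2); E=∅; S=∅; K=[addR]⟩
2. ⟨C=(λu. 2); E=∅; S=∅; K=[arg :: addR]⟩
3. ⟨C=2; E=∅; S=∅; K=[fun :: addR]⟩
4. ⟨C=2; E={u↦0}; S={0↦2}; K=[addR]⟩
5. ⟨C=((λq. 5) -2); E=∅; S={0↦2}; K=[addL(2)]⟩
6. ⟨C=(λq. 5); E=∅; S={0↦2}; K=[arg :: addL(2)]⟩
7. ⟨C=-2; E=∅; S={0↦2}; K=[fun :: addL(2)]⟩
8. ⟨C=5; E={q↦1}; S={0↦2, 1↦-2}; K=[addL(2)]⟩
→ final value 7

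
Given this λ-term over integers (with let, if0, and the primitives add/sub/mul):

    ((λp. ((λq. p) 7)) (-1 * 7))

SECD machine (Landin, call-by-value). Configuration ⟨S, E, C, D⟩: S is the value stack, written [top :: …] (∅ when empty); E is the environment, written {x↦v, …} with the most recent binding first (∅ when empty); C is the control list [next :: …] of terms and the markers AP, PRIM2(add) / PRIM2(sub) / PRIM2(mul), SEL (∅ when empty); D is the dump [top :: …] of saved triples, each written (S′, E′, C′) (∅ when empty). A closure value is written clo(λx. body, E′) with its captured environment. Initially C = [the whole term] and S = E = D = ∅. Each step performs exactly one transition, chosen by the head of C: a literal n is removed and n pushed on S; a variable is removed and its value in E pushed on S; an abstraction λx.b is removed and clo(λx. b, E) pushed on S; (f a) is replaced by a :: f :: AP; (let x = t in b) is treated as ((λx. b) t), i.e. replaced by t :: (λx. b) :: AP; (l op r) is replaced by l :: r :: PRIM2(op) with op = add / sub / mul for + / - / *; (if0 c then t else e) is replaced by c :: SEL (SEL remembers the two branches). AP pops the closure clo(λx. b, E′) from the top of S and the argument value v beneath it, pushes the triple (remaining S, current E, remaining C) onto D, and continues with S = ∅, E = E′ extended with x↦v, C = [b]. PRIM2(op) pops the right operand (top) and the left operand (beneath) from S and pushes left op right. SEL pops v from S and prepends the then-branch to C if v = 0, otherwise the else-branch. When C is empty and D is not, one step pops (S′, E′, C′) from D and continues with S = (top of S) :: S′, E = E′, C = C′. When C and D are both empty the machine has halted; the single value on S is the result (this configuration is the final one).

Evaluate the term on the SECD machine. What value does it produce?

t=0: [S=∅ | E=∅ | C=[((λp. ((λq. p) 7)) (-1 * 7))] | D=∅]
t=1: [S=∅ | E=∅ | C=[(-1 * 7) :: (λp. ((λq. p) 7)) :: AP] | D=∅]
t=2: [S=∅ | E=∅ | C=[-1 :: 7 :: PRIM2(mul) :: (λp. ((λq. p) 7)) :: AP] | D=∅]
t=3: [S=[-1] | E=∅ | C=[7 :: PRIM2(mul) :: (λp. ((λq. p) 7)) :: AP] | D=∅]
t=4: [S=[7 :: -1] | E=∅ | C=[PRIM2(mul) :: (λp. ((λq. p) 7)) :: AP] | D=∅]
t=5: [S=[-7] | E=∅ | C=[(λp. ((λq. p) 7)) :: AP] | D=∅]
t=6: [S=[clo(λp. ((λq. p) 7), ∅) :: -7] | E=∅ | C=[AP] | D=∅]
t=7: [S=∅ | E={p↦-7} | C=[((λq. p) 7)] | D=[(∅, ∅, ∅)]]
t=8: [S=∅ | E={p↦-7} | C=[7 :: (λq. p) :: AP] | D=[(∅, ∅, ∅)]]
t=9: [S=[7] | E={p↦-7} | C=[(λq. p) :: AP] | D=[(∅, ∅, ∅)]]
t=10: [S=[clo(λq. p, {p↦-7}) :: 7] | E={p↦-7} | C=[AP] | D=[(∅, ∅, ∅)]]
t=11: [S=∅ | E={q↦7, p↦-7} | C=[p] | D=[(∅, {p↦-7}, ∅) :: (∅, ∅, ∅)]]
t=12: [S=[-7] | E={q↦7, p↦-7} | C=∅ | D=[(∅, {p↦-7}, ∅) :: (∅, ∅, ∅)]]
t=13: [S=[-7] | E={p↦-7} | C=∅ | D=[(∅, ∅, ∅)]]
t=14: [S=[-7] | E=∅ | C=∅ | D=∅]
→ final value -7

Answer: -7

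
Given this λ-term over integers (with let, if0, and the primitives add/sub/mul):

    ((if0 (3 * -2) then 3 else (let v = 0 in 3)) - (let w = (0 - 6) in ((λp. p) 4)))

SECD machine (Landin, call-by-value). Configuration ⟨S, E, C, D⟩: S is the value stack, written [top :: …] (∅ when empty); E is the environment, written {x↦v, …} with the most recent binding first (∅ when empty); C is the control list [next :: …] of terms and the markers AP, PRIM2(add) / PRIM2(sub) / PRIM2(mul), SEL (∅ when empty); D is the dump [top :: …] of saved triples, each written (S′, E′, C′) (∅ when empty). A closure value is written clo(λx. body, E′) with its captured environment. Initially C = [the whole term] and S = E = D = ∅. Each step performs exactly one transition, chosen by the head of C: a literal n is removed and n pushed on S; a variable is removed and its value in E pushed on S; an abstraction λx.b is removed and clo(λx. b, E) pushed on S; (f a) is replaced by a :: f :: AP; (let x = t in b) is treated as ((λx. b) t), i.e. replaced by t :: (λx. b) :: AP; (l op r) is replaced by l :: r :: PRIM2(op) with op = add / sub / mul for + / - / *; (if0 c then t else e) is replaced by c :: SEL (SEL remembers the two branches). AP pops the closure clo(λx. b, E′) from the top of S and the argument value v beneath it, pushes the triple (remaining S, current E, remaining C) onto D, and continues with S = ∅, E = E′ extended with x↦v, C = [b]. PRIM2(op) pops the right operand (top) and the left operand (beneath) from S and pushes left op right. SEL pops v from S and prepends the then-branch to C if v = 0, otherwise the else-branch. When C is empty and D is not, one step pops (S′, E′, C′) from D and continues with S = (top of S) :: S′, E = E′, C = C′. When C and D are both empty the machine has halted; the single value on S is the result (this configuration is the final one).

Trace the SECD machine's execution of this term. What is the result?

Answer: -1

Execution trace:
[0] ⟨S=∅; E=∅; C=[((if0 (3 * -2) then 3 else (let v = 0 in 3)) - (let w = (0 - 6) in ((λp. p) 4)))]; D=∅⟩
[1] ⟨S=∅; E=∅; C=[(if0 (3 * -2) then 3 else (let v = 0 in 3)) :: (let w = (0 - 6) in ((λp. p) 4)) :: PRIM2(sub)]; D=∅⟩
[2] ⟨S=∅; E=∅; C=[(3 * -2) :: SEL :: (let w = (0 - 6) in ((λp. p) 4)) :: PRIM2(sub)]; D=∅⟩
[3] ⟨S=∅; E=∅; C=[3 :: -2 :: PRIM2(mul) :: SEL :: (let w = (0 - 6) in ((λp. p) 4)) :: PRIM2(sub)]; D=∅⟩
[4] ⟨S=[3]; E=∅; C=[-2 :: PRIM2(mul) :: SEL :: (let w = (0 - 6) in ((λp. p) 4)) :: PRIM2(sub)]; D=∅⟩
[5] ⟨S=[-2 :: 3]; E=∅; C=[PRIM2(mul) :: SEL :: (let w = (0 - 6) in ((λp. p) 4)) :: PRIM2(sub)]; D=∅⟩
[6] ⟨S=[-6]; E=∅; C=[SEL :: (let w = (0 - 6) in ((λp. p) 4)) :: PRIM2(sub)]; D=∅⟩
[7] ⟨S=∅; E=∅; C=[(let v = 0 in 3) :: (let w = (0 - 6) in ((λp. p) 4)) :: PRIM2(sub)]; D=∅⟩
[8] ⟨S=∅; E=∅; C=[0 :: (λv. 3) :: AP :: (let w = (0 - 6) in ((λp. p) 4)) :: PRIM2(sub)]; D=∅⟩
[9] ⟨S=[0]; E=∅; C=[(λv. 3) :: AP :: (let w = (0 - 6) in ((λp. p) 4)) :: PRIM2(sub)]; D=∅⟩
[10] ⟨S=[clo(λv. 3, ∅) :: 0]; E=∅; C=[AP :: (let w = (0 - 6) in ((λp. p) 4)) :: PRIM2(sub)]; D=∅⟩
[11] ⟨S=∅; E={v↦0}; C=[3]; D=[(∅, ∅, [(let w = (0 - 6) in ((λp. p) 4)) :: PRIM2(sub)])]⟩
[12] ⟨S=[3]; E={v↦0}; C=∅; D=[(∅, ∅, [(let w = (0 - 6) in ((λp. p) 4)) :: PRIM2(sub)])]⟩
[13] ⟨S=[3]; E=∅; C=[(let w = (0 - 6) in ((λp. p) 4)) :: PRIM2(sub)]; D=∅⟩
[14] ⟨S=[3]; E=∅; C=[(0 - 6) :: (λw. ((λp. p) 4)) :: AP :: PRIM2(sub)]; D=∅⟩
[15] ⟨S=[3]; E=∅; C=[0 :: 6 :: PRIM2(sub) :: (λw. ((λp. p) 4)) :: AP :: PRIM2(sub)]; D=∅⟩
[16] ⟨S=[0 :: 3]; E=∅; C=[6 :: PRIM2(sub) :: (λw. ((λp. p) 4)) :: AP :: PRIM2(sub)]; D=∅⟩
[17] ⟨S=[6 :: 0 :: 3]; E=∅; C=[PRIM2(sub) :: (λw. ((λp. p) 4)) :: AP :: PRIM2(sub)]; D=∅⟩
[18] ⟨S=[-6 :: 3]; E=∅; C=[(λw. ((λp. p) 4)) :: AP :: PRIM2(sub)]; D=∅⟩
[19] ⟨S=[clo(λw. ((λp. p) 4), ∅) :: -6 :: 3]; E=∅; C=[AP :: PRIM2(sub)]; D=∅⟩
[20] ⟨S=∅; E={w↦-6}; C=[((λp. p) 4)]; D=[([3], ∅, [PRIM2(sub)])]⟩
[21] ⟨S=∅; E={w↦-6}; C=[4 :: (λp. p) :: AP]; D=[([3], ∅, [PRIM2(sub)])]⟩
[22] ⟨S=[4]; E={w↦-6}; C=[(λp. p) :: AP]; D=[([3], ∅, [PRIM2(sub)])]⟩
[23] ⟨S=[clo(λp. p, {w↦-6}) :: 4]; E={w↦-6}; C=[AP]; D=[([3], ∅, [PRIM2(sub)])]⟩
[24] ⟨S=∅; E={p↦4, w↦-6}; C=[p]; D=[(∅, {w↦-6}, ∅) :: ([3], ∅, [PRIM2(sub)])]⟩
[25] ⟨S=[4]; E={p↦4, w↦-6}; C=∅; D=[(∅, {w↦-6}, ∅) :: ([3], ∅, [PRIM2(sub)])]⟩
[26] ⟨S=[4]; E={w↦-6}; C=∅; D=[([3], ∅, [PRIM2(sub)])]⟩
[27] ⟨S=[4 :: 3]; E=∅; C=[PRIM2(sub)]; D=∅⟩
[28] ⟨S=[-1]; E=∅; C=∅; D=∅⟩
→ final value -1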